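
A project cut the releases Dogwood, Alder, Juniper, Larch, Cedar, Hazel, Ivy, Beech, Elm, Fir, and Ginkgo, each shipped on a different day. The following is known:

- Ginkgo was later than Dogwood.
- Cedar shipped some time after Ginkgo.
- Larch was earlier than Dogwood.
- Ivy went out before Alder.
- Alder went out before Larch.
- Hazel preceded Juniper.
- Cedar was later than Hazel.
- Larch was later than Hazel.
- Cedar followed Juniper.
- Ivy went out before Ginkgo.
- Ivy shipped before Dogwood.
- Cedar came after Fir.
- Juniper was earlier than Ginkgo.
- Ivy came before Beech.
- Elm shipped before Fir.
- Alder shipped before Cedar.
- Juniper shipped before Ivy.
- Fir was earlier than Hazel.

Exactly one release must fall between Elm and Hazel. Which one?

Tracing the constraints gives Elm → Fir → Hazel, so Fir sits after Elm and before Hazel.
No other release is forced both after Elm and before Hazel.

Fir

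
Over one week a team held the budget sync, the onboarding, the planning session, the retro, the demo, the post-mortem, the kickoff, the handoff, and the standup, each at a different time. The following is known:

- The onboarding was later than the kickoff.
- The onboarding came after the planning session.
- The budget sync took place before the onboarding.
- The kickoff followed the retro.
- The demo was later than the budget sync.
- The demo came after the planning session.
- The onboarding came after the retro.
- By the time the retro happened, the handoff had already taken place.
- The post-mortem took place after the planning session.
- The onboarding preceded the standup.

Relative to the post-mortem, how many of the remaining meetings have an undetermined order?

7

Forced before the post-mortem: the planning session.
That leaves the budget sync, the demo, the handoff, the kickoff, the onboarding, the retro, and the standup with no forced order relative to the post-mortem — 7.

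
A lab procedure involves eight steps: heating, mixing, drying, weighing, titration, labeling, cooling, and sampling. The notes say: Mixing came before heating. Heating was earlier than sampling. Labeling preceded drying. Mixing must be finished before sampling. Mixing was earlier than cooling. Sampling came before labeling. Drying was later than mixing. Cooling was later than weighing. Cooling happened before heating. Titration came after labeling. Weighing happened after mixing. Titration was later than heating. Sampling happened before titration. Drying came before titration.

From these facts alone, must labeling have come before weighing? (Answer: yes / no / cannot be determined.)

Tracing the constraints gives weighing → cooling → heating → sampling → labeling, so weighing must come before labeling.
That means labeling cannot be before weighing.

no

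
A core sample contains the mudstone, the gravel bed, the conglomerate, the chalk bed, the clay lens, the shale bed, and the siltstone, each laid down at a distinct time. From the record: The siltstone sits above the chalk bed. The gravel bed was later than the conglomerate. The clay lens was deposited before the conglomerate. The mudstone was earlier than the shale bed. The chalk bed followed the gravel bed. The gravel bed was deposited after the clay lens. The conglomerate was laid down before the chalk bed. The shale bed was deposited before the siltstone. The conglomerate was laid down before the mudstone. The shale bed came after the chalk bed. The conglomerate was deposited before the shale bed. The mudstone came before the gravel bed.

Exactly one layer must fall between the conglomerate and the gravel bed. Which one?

the mudstone

Tracing the constraints gives the conglomerate → the mudstone → the gravel bed, so the mudstone sits after the conglomerate and before the gravel bed.
No other layer is forced both after the conglomerate and before the gravel bed.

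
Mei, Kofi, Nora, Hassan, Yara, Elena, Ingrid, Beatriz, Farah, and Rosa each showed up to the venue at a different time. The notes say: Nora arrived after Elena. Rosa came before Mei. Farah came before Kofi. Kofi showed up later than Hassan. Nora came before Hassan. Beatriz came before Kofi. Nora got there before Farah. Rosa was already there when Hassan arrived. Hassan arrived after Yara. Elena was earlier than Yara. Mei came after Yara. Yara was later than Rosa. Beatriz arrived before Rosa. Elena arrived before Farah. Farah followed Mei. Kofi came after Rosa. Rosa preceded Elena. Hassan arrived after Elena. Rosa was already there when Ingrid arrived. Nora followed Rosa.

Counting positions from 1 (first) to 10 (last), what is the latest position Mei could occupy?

Mei must come before Farah and Kofi — 2 guests forced after them.
Everything else can be placed before Mei in some valid order, so Mei can sit as late as position 10 − 2 = 8.

8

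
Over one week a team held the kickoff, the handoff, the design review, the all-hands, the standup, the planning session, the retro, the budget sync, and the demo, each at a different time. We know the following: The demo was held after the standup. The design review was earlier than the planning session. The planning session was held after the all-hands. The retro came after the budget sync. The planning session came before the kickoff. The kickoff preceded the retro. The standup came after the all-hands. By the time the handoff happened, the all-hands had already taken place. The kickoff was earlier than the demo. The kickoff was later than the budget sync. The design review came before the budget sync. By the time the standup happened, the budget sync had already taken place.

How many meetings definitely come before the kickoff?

Directly stated before the kickoff: the budget sync and the planning session.
The all-hands reaches the kickoff via the all-hands → the planning session → the kickoff.
The design review reaches the kickoff via the design review → the budget sync → the kickoff.
No chain forces the handoff (or any of the others) ahead of the kickoff.
That's the all-hands, the budget sync, the design review, and the planning session — 4 in all.

4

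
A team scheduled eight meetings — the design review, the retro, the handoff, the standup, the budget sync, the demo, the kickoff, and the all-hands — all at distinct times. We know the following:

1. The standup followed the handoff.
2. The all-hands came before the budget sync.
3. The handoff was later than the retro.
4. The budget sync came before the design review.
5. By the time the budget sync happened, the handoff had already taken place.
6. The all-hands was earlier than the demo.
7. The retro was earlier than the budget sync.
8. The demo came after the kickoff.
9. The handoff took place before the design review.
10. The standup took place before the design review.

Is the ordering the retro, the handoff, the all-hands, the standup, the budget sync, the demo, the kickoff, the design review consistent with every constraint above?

no

The constraints require the kickoff before the demo, but in the proposed sequence the demo appears ahead of the kickoff. That one violation is enough.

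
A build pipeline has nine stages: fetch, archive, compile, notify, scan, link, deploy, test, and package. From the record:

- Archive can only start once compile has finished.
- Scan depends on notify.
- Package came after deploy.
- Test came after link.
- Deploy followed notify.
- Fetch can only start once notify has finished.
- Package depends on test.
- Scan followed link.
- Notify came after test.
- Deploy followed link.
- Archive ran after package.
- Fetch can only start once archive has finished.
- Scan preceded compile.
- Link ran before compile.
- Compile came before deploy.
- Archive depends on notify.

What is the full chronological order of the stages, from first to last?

link, test, notify, scan, compile, deploy, package, archive, fetch

The constraints fix every adjacent pair, so only one ordering works:
link → test → notify → scan → compile → deploy → package → archive → fetch.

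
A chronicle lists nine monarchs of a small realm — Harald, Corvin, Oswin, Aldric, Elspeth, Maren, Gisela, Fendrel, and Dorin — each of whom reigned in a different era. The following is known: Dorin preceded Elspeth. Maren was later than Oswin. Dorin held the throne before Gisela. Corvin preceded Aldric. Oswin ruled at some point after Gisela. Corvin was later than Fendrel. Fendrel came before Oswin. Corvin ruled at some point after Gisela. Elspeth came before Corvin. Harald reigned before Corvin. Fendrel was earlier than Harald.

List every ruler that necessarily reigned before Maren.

Dorin, Fendrel, Gisela, Oswin

Directly stated before Maren: Oswin.
Dorin reaches Maren via Dorin → Gisela → Oswin → Maren.
Fendrel reaches Maren via Fendrel → Oswin → Maren.
Gisela reaches Maren via Gisela → Oswin → Maren.
No chain forces Aldric (or any of the others) ahead of Maren.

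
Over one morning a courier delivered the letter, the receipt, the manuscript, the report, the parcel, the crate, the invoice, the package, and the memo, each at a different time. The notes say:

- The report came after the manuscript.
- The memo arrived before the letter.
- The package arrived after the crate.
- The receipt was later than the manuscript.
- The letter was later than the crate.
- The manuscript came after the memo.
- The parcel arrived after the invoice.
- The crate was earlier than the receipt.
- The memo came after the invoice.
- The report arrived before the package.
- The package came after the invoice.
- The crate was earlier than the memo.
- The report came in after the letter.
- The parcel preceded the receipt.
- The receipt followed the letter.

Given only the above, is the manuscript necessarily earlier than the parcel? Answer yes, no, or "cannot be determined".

cannot be determined

No chain of stated constraints runs from the manuscript to the parcel, and none runs from the parcel to the manuscript either.
So the relative order of the manuscript and the parcel is not fixed by the given facts.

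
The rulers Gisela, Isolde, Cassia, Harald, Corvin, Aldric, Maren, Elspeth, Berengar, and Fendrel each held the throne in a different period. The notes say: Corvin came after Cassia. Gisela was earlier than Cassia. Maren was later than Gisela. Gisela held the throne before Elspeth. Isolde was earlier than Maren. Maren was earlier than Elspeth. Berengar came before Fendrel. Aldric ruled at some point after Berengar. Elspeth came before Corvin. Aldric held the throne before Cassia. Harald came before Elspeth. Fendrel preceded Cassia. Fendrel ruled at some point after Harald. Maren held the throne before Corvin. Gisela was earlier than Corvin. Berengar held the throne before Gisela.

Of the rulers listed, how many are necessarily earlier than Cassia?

5

Directly stated before Cassia: Aldric, Fendrel, and Gisela.
Berengar reaches Cassia via Berengar → Gisela → Cassia.
Harald reaches Cassia via Harald → Fendrel → Cassia.
No chain forces Isolde (or any of the others) ahead of Cassia.
That's Aldric, Berengar, Fendrel, Gisela, and Harald — 5 in all.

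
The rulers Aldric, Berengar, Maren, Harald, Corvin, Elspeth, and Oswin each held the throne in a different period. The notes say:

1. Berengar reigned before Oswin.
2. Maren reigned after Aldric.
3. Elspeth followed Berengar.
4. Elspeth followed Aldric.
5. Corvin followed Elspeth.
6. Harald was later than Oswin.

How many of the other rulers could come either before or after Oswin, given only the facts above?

4

Forced before Oswin: Berengar; forced after Oswin: Harald.
That leaves Aldric, Corvin, Elspeth, and Maren with no forced order relative to Oswin — 4.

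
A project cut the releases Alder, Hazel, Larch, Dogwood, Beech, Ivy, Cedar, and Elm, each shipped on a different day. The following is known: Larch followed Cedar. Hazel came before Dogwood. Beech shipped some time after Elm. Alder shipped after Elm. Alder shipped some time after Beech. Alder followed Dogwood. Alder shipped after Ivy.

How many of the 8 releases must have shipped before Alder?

5

Directly stated before Alder: Beech, Dogwood, Elm, and Ivy.
Hazel reaches Alder via Hazel → Dogwood → Alder.
No chain forces Larch (or any of the others) ahead of Alder.
That's Beech, Dogwood, Elm, Hazel, and Ivy — 5 in all.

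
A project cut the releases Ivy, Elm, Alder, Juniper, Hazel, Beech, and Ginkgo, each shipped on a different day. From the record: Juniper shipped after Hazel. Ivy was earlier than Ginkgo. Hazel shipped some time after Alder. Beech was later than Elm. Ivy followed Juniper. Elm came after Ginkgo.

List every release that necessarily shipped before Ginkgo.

Alder, Hazel, Ivy, Juniper

Directly stated before Ginkgo: Ivy.
Alder reaches Ginkgo via Alder → Hazel → Juniper → Ivy → Ginkgo.
Hazel reaches Ginkgo via Hazel → Juniper → Ivy → Ginkgo.
Juniper reaches Ginkgo via Juniper → Ivy → Ginkgo.
No chain forces Beech (or any of the others) ahead of Ginkgo.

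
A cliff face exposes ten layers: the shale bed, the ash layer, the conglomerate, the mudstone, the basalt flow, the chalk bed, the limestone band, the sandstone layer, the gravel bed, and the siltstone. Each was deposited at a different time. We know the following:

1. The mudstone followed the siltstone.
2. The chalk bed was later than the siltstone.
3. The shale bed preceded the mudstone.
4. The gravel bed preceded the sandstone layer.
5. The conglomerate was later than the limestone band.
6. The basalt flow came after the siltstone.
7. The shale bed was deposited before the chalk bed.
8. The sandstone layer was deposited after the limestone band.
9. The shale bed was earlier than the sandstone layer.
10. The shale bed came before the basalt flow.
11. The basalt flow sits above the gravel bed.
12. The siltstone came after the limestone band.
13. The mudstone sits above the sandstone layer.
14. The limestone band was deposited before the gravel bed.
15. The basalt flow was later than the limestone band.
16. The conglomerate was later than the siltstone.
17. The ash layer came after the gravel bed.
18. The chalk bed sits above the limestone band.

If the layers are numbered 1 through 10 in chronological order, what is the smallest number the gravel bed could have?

The limestone band must come before the gravel bed — 1 forced predecessor.
Nothing else is forced ahead of the gravel bed, so its earliest slot is position 1 + 1 = 2.

2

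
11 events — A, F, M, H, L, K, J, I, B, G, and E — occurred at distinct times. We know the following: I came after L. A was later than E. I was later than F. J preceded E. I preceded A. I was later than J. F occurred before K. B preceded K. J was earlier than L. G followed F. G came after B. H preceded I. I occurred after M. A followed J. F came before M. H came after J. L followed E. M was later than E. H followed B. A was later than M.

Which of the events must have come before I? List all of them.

Directly stated before I: F, H, J, L, and M.
B reaches I via B → H → I.
E reaches I via E → M → I.
No chain forces G (or any of the others) ahead of I.

B, E, F, H, J, L, M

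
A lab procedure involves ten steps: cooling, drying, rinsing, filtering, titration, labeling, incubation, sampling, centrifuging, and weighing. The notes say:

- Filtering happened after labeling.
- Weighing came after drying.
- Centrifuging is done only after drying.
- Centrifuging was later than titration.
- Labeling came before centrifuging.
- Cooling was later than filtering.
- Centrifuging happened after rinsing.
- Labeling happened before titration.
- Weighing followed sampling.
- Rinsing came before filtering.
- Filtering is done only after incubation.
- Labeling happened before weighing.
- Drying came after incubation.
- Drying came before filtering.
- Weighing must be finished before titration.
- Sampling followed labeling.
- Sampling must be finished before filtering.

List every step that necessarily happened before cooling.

drying, filtering, incubation, labeling, rinsing, sampling

Directly stated before cooling: filtering.
Drying reaches cooling via drying → filtering → cooling.
Incubation reaches cooling via incubation → filtering → cooling.
Labeling reaches cooling via labeling → filtering → cooling.
Likewise rinsing and sampling each reach cooling by chaining the stated constraints.
No chain forces weighing (or any of the others) ahead of cooling.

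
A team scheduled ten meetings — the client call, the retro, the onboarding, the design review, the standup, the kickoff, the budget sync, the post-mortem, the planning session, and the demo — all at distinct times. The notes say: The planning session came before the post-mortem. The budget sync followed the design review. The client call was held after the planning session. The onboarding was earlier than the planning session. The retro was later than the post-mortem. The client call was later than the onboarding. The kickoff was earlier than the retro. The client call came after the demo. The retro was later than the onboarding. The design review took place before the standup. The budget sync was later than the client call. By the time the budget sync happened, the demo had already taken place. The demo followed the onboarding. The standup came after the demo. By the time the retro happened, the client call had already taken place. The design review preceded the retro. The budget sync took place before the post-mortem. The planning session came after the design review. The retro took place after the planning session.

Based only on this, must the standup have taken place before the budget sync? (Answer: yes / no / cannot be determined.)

cannot be determined

No chain of stated constraints runs from the standup to the budget sync, and none runs from the budget sync to the standup either.
So the relative order of the standup and the budget sync is not fixed by the given facts.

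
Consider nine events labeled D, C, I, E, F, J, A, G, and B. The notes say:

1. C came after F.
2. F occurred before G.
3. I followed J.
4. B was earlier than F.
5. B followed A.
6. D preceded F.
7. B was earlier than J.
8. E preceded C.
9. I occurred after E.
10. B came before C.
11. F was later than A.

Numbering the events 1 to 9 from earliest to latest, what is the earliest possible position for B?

A must come before B — 1 forced predecessor.
Nothing else is forced ahead of B, so its earliest slot is position 1 + 1 = 2.

2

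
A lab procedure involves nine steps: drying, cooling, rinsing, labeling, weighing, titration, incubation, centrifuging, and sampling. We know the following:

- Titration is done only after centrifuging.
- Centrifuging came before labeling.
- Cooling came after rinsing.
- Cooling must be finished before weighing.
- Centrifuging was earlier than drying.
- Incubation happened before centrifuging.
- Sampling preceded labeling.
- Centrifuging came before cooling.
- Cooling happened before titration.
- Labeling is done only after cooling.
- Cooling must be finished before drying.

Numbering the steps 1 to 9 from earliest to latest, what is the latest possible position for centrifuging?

Centrifuging must come before cooling, drying, labeling, titration, and weighing — 5 steps forced after it.
Everything else can be placed before centrifuging in some valid order, so centrifuging can sit as late as position 9 − 5 = 4.

4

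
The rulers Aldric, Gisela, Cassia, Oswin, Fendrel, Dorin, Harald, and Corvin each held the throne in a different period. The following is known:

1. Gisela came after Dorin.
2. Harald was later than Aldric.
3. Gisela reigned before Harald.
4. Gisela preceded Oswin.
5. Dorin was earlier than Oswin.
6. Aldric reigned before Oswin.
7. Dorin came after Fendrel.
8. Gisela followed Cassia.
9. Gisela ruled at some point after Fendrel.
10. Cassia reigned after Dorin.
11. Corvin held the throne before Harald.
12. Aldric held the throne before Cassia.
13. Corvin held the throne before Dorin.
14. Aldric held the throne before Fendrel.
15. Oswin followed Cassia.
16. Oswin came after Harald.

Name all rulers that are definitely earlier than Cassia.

Aldric, Corvin, Dorin, Fendrel

Directly stated before Cassia: Aldric and Dorin.
Corvin reaches Cassia via Corvin → Dorin → Cassia.
Fendrel reaches Cassia via Fendrel → Dorin → Cassia.
No chain forces Gisela (or any of the others) ahead of Cassia.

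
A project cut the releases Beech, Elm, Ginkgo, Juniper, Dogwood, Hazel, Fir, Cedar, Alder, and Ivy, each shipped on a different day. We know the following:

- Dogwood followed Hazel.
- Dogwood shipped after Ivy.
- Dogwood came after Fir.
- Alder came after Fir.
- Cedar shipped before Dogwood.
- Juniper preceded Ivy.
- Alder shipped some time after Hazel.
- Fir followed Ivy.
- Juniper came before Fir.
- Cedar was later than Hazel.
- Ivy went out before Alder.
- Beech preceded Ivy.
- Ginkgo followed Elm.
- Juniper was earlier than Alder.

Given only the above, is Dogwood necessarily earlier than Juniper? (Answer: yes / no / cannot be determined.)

Tracing the constraints gives Juniper → Fir → Dogwood, so Juniper must come before Dogwood.
That means Dogwood cannot be before Juniper.

no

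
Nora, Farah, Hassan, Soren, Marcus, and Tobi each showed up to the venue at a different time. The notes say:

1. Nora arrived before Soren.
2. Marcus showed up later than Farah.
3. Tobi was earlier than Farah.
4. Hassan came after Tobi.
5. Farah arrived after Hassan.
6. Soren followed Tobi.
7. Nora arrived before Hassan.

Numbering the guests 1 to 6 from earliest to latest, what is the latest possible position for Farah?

Farah must come before Marcus — 1 guest forced after them.
Everything else can be placed before Farah in some valid order, so Farah can sit as late as position 6 − 1 = 5.

5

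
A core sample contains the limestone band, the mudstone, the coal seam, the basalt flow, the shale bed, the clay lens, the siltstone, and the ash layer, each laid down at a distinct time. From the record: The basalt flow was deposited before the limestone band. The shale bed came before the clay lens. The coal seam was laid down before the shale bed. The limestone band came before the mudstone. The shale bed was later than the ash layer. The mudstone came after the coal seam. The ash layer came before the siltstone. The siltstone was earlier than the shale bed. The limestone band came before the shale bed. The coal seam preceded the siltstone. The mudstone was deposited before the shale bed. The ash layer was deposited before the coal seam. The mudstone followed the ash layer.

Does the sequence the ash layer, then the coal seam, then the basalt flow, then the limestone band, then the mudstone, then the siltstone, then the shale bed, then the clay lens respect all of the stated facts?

yes

Check each stated constraint against the proposed order — e.g. the ash layer is ahead of the siltstone; the ash layer is ahead of the shale bed. Every pair is in the required order; nothing is violated.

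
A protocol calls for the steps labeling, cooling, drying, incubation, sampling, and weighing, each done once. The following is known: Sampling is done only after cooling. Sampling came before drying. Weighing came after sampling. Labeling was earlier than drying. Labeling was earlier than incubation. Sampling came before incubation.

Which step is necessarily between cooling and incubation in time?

sampling

Tracing the constraints gives cooling → sampling → incubation, so sampling sits after cooling and before incubation.
No other step is forced both after cooling and before incubation.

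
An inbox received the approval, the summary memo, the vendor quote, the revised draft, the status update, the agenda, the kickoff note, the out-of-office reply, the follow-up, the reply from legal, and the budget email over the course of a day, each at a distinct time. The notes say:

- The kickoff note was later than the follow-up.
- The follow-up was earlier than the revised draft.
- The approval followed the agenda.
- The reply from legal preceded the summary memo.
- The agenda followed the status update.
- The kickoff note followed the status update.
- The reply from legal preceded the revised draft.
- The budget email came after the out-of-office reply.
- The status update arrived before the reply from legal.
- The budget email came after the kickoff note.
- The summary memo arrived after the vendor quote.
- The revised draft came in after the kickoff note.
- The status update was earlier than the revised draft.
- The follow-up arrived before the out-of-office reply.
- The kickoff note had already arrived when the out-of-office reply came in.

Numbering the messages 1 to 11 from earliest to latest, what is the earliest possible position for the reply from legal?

The status update must come before the reply from legal — 1 forced predecessor.
Nothing else is forced ahead of the reply from legal, so its earliest slot is position 1 + 1 = 2.

2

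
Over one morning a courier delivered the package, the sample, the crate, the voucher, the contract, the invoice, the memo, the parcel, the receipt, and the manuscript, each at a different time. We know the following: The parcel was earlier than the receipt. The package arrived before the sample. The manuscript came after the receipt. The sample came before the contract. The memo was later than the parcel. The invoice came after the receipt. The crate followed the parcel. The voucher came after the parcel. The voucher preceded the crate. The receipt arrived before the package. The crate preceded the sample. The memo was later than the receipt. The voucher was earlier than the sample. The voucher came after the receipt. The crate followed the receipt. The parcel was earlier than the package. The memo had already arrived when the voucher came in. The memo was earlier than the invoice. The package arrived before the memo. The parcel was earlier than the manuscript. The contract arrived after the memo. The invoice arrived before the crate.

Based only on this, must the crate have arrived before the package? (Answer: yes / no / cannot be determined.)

no

Tracing the constraints gives the package → the memo → the voucher → the crate, so the package must come before the crate.
That means the crate cannot be before the package.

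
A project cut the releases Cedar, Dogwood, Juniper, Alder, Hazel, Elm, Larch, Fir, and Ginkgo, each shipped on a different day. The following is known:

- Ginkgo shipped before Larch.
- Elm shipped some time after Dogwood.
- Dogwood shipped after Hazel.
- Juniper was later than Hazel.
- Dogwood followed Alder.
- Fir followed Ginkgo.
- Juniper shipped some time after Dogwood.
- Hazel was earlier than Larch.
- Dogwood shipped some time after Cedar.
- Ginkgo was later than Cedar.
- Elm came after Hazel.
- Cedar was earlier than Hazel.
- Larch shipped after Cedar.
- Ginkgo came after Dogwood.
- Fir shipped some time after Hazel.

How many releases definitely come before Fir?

Directly stated before Fir: Ginkgo and Hazel.
Alder reaches Fir via Alder → Dogwood → Ginkgo → Fir.
Cedar reaches Fir via Cedar → Hazel → Fir.
Dogwood reaches Fir via Dogwood → Ginkgo → Fir.
That's Alder, Cedar, Dogwood, Ginkgo, and Hazel — 5 in all.

5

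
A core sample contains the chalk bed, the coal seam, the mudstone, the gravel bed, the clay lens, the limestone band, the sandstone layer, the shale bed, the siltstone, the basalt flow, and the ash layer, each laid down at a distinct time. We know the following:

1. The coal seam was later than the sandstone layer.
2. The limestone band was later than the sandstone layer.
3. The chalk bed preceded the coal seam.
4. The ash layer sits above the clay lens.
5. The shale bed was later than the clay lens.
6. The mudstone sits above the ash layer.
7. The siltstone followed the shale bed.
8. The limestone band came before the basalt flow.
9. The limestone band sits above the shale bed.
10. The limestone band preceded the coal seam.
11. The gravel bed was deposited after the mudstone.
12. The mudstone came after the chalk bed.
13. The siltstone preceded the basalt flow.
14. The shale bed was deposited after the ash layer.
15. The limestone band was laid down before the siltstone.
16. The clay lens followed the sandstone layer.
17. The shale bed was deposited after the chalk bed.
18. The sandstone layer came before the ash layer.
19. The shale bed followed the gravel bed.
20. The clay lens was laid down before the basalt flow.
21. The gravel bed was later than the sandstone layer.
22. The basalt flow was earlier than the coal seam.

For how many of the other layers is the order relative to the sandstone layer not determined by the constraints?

Forced after the sandstone layer: the ash layer, the basalt flow, the clay lens, the coal seam, the gravel bed, the limestone band, the mudstone, the shale bed, and the siltstone.
That leaves the chalk bed with no forced order relative to the sandstone layer — 1.

1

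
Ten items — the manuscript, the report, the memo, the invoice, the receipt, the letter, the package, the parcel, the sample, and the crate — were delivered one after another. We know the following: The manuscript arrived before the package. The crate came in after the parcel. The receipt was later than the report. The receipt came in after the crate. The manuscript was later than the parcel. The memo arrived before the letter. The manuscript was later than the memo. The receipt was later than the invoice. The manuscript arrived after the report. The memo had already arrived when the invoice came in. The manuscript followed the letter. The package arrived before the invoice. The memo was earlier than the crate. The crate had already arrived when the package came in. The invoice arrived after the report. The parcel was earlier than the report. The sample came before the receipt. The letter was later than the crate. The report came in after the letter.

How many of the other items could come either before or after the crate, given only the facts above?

Forced before the crate: the memo and the parcel; forced after the crate: the invoice, the letter, the manuscript, the package, the receipt, and the report.
That leaves the sample with no forced order relative to the crate — 1.

1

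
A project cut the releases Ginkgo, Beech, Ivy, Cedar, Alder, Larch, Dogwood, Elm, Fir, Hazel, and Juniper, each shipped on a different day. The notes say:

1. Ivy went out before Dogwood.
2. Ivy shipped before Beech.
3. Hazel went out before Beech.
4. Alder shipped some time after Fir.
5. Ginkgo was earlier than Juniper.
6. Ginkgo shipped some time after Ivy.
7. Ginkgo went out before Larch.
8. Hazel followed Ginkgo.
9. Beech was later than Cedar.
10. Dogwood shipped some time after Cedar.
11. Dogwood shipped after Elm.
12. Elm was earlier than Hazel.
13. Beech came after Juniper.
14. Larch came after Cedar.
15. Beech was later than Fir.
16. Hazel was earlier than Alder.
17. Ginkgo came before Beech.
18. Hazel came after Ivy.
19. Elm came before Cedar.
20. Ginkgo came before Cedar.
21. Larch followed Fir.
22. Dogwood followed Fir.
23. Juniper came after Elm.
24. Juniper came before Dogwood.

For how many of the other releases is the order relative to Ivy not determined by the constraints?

2

Forced after Ivy: Alder, Beech, Cedar, Dogwood, Ginkgo, Hazel, Juniper, and Larch.
That leaves Elm and Fir with no forced order relative to Ivy — 2.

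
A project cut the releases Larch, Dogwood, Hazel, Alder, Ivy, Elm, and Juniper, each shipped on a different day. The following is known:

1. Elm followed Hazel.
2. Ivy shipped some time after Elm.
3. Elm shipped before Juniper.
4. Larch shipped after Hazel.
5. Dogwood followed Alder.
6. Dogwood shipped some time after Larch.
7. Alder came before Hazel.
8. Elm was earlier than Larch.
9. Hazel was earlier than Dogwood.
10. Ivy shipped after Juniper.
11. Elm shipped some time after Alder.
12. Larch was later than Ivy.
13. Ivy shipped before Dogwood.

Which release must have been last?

Every other release has a chain of constraints placing it before Dogwood, so Dogwood is last.

Dogwood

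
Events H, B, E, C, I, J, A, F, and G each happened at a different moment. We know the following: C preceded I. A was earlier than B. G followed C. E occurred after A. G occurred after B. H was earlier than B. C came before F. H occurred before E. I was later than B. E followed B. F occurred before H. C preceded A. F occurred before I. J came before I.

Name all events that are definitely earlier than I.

Directly stated before I: B, C, F, and J.
A reaches I via A → B → I.
H reaches I via H → B → I.

A, B, C, F, H, J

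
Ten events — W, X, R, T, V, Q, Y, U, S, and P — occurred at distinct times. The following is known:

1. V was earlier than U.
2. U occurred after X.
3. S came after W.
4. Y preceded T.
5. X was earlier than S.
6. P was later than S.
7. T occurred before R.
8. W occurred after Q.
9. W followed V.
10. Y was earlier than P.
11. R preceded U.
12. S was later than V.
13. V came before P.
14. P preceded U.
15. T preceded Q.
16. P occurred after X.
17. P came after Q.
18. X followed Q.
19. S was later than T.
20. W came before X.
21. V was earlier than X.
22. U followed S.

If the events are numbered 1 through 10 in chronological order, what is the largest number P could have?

9

P must come before U — 1 event forced after it.
Everything else can be placed before P in some valid order, so P can sit as late as position 10 − 1 = 9.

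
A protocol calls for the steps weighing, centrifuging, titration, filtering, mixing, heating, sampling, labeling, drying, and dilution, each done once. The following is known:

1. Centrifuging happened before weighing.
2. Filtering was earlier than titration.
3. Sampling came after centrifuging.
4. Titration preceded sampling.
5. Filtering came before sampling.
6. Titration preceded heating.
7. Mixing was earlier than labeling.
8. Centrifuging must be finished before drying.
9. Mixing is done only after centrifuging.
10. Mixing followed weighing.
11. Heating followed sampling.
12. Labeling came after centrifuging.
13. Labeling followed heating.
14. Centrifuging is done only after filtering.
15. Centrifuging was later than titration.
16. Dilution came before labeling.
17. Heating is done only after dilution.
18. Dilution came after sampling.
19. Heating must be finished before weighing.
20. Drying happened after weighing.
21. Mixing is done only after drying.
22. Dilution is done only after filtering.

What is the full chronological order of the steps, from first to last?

filtering, titration, centrifuging, sampling, dilution, heating, weighing, drying, mixing, labeling

The constraints fix every adjacent pair, so only one ordering works:
filtering → titration → centrifuging → sampling → dilution → heating → weighing → drying → mixing → labeling.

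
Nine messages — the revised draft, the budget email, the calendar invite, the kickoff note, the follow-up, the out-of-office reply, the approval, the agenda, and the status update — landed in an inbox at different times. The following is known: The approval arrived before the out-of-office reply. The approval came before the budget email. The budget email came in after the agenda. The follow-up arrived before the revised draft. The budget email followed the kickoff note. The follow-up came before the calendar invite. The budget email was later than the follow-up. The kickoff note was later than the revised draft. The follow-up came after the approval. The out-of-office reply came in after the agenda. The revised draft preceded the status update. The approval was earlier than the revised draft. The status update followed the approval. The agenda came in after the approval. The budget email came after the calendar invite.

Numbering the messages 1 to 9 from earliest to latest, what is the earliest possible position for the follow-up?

2

The approval must come before the follow-up — 1 forced predecessor.
Nothing else is forced ahead of the follow-up, so its earliest slot is position 1 + 1 = 2.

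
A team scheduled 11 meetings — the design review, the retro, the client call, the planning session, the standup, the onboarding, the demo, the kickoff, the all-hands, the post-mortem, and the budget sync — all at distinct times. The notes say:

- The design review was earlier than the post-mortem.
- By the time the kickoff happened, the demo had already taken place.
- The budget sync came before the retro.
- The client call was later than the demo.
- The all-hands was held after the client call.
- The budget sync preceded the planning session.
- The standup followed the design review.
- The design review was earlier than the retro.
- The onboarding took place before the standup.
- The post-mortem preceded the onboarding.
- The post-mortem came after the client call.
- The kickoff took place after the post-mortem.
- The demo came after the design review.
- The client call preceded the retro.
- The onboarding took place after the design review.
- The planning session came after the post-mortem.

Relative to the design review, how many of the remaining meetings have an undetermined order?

Forced after the design review: the all-hands, the client call, the demo, the kickoff, the onboarding, the planning session, the post-mortem, the retro, and the standup.
That leaves the budget sync with no forced order relative to the design review — 1.

1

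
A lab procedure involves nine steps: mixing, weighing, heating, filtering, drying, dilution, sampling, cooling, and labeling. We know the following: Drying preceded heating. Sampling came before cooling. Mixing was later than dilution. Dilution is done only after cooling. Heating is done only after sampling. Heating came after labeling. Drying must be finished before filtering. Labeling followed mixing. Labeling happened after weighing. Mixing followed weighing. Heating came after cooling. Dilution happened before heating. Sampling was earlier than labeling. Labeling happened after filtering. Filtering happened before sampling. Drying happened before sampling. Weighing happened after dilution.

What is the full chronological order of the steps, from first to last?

drying, filtering, sampling, cooling, dilution, weighing, mixing, labeling, heating

The constraints fix every adjacent pair, so only one ordering works:
drying → filtering → sampling → cooling → dilution → weighing → mixing → labeling → heating.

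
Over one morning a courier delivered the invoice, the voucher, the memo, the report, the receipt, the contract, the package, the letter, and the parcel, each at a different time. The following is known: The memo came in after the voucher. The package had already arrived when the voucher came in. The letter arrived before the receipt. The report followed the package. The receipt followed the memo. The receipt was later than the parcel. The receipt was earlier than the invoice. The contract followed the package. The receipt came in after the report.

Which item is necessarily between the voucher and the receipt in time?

Tracing the constraints gives the voucher → the memo → the receipt, so the memo sits after the voucher and before the receipt.
No other item is forced both after the voucher and before the receipt.

the memo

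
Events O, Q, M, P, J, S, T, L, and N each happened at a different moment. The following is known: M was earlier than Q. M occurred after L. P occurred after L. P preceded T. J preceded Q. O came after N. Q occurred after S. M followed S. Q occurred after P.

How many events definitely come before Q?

5

Directly stated before Q: J, M, P, and S.
L reaches Q via L → P → Q.
No chain forces O (or any of the others) ahead of Q.
That's J, L, M, P, and S — 5 in all.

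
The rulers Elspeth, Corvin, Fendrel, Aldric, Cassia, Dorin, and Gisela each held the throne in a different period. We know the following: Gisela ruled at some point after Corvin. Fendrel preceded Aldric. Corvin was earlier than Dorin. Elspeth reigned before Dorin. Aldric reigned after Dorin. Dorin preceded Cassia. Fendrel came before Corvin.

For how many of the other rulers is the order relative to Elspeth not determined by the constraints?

Forced after Elspeth: Aldric, Cassia, and Dorin.
That leaves Corvin, Fendrel, and Gisela with no forced order relative to Elspeth — 3.

3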